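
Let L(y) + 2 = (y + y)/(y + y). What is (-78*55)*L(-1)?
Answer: 4290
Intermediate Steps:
L(y) = -1 (L(y) = -2 + (y + y)/(y + y) = -2 + (2*y)/((2*y)) = -2 + (2*y)*(1/(2*y)) = -2 + 1 = -1)
(-78*55)*L(-1) = -78*55*(-1) = -4290*(-1) = 4290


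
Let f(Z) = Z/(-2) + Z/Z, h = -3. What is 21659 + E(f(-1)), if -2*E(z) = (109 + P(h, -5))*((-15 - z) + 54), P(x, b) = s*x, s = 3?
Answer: 19784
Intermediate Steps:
f(Z) = 1 - Z/2 (f(Z) = Z*(-1/2) + 1 = -Z/2 + 1 = 1 - Z/2)
P(x, b) = 3*x
E(z) = -1950 + 50*z (E(z) = -(109 + 3*(-3))*((-15 - z) + 54)/2 = -(109 - 9)*(39 - z)/2 = -50*(39 - z) = -(3900 - 100*z)/2 = -1950 + 50*z)
21659 + E(f(-1)) = 21659 + (-1950 + 50*(1 - 1/2*(-1))) = 21659 + (-1950 + 50*(1 + 1/2)) = 21659 + (-1950 + 50*(3/2)) = 21659 + (-1950 + 75) = 21659 - 1875 = 19784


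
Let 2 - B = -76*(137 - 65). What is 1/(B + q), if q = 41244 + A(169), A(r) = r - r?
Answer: 1/46718 ≈ 2.1405e-5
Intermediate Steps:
A(r) = 0
B = 5474 (B = 2 - (-76)*(137 - 65) = 2 - (-76)*72 = 2 - 1*(-5472) = 2 + 5472 = 5474)
q = 41244 (q = 41244 + 0 = 41244)
1/(B + q) = 1/(5474 + 41244) = 1/46718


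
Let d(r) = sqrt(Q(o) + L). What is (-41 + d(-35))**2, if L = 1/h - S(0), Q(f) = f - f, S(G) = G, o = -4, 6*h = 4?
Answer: (82 - sqrt(6))**2/4 ≈ 1582.1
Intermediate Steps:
h = 2/3 (h = (1/6)*4 = 2/3 ≈ 0.66667)
Q(f) = 0
L = 3/2 (L = 1/(2/3) - 1*0 = 3/2 + 0 = 3/2 ≈ 1.5000)
d(r) = sqrt(6)/2 (d(r) = sqrt(0 + 3/2) = sqrt(3/2) = sqrt(6)/2)
(-41 + d(-35))**2 = (-41 + sqrt(6)/2)**2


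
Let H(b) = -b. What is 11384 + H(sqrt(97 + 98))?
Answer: 11384 - sqrt(195) ≈ 11370.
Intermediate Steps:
11384 + H(sqrt(97 + 98)) = 11384 - sqrt(97 + 98) = 11384 - sqrt(195)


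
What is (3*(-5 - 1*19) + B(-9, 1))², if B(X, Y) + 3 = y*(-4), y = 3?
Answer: 7569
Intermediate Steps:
B(X, Y) = -15 (B(X, Y) = -3 + 3*(-4) = -3 - 12 = -15)
(3*(-5 - 1*19) + B(-9, 1))² = (3*(-5 - 1*19) - 15)² = (3*(-5 - 19) - 15)² = (3*(-24) - 15)² = (-72 - 15)² = (-87)² = 7569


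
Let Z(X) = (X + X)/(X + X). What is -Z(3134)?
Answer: -1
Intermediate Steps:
Z(X) = 1 (Z(X) = (2*X)/((2*X)) = (2*X)*(1/(2*X)) = 1)
-Z(3134) = -1*1 = -1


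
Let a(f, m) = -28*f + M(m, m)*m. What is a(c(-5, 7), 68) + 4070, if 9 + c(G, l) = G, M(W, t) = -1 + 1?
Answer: 4462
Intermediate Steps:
M(W, t) = 0
c(G, l) = -9 + G
a(f, m) = -28*f (a(f, m) = -28*f + 0*m = -28*f + 0 = -28*f)
a(c(-5, 7), 68) + 4070 = -28*(-9 - 5) + 4070 = -28*(-14) + 4070 = 392 + 4070 = 4462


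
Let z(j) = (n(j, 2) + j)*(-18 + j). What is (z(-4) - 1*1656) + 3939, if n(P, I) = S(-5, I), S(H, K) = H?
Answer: 2481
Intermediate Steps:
n(P, I) = -5
z(j) = (-18 + j)*(-5 + j) (z(j) = (-5 + j)*(-18 + j) = (-18 + j)*(-5 + j))
(z(-4) - 1*1656) + 3939 = ((90 + (-4)**2 - 23*(-4)) - 1*1656) + 3939 = ((90 + 16 + 92) - 1656) + 3939 = (198 - 1656) + 3939 = -1458 + 3939 = 2481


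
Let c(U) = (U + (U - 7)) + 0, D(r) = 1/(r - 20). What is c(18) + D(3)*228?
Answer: 265/17 ≈ 15.588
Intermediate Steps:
D(r) = 1/(-20 + r)
c(U) = -7 + 2*U (c(U) = (U + (-7 + U)) + 0 = (-7 + 2*U) + 0 = -7 + 2*U)
c(18) + D(3)*228 = (-7 + 2*18) + 228/(-20 + 3) = (-7 + 36) + 228/(-17) = 29 - 1/17*228 = 29 - 228/17 = 265/17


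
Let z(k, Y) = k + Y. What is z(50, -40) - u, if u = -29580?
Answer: 29590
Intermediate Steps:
z(k, Y) = Y + k
z(50, -40) - u = (-40 + 50) - 1*(-29580) = 10 + 29580 = 29590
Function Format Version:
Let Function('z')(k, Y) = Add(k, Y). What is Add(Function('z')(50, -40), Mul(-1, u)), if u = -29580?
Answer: 29590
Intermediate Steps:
Function('z')(k, Y) = Add(Y, k)
Add(Function('z')(50, -40), Mul(-1, u)) = Add(Add(-40, 50), Mul(-1, -29580)) = Add(10, 29580) = 29590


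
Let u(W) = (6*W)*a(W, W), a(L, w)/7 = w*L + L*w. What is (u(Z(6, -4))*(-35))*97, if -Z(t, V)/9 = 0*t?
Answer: 0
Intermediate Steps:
Z(t, V) = 0 (Z(t, V) = -0*t = -9*0 = 0)
a(L, w) = 14*L*w (a(L, w) = 7*(w*L + L*w) = 7*(L*w + L*w) = 7*(2*L*w) = 14*L*w)
u(W) = 84*W³ (u(W) = (6*W)*(14*W*W) = (6*W)*(14*W²) = 84*W³)
(u(Z(6, -4))*(-35))*97 = ((84*0³)*(-35))*97 = ((84*0)*(-35))*97 = (0*(-35))*97 = 0*97 = 0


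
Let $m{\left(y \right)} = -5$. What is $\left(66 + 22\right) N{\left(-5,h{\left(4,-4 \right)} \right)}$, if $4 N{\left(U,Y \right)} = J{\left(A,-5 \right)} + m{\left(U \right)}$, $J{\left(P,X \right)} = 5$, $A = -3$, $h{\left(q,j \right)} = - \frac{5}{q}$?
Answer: $0$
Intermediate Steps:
$N{\left(U,Y \right)} = 0$ ($N{\left(U,Y \right)} = \frac{5 - 5}{4} = \frac{1}{4} \cdot 0 = 0$)
$\left(66 + 22\right) N{\left(-5,h{\left(4,-4 \right)} \right)} = \left(66 + 22\right) 0 = 88 \cdot 0 = 0$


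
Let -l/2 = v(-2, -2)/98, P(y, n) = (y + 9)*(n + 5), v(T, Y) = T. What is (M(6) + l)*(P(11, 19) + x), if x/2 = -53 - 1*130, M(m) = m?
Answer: 33744/49 ≈ 688.65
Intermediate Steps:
P(y, n) = (5 + n)*(9 + y) (P(y, n) = (9 + y)*(5 + n) = (5 + n)*(9 + y))
x = -366 (x = 2*(-53 - 1*130) = 2*(-53 - 130) = 2*(-183) = -366)
l = 2/49 (l = -(-4)/98 = -2*(-1/49) = 2/49 ≈ 0.040816)
(M(6) + l)*(P(11, 19) + x) = (6 + 2/49)*((45 + 5*11 + 9*19 + 19*11) - 366) = 296*((45 + 55 + 171 + 209) - 366)/49 = 296*(480 - 366)/49 = (296/49)*114 = 33744/49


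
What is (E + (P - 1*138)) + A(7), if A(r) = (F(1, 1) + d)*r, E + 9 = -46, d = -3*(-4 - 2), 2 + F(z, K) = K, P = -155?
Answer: -229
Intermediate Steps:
F(z, K) = -2 + K
d = 18 (d = -3*(-6) = 18)
E = -55 (E = -9 - 46 = -55)
A(r) = 17*r (A(r) = ((-2 + 1) + 18)*r = (-1 + 18)*r = 17*r)
(E + (P - 1*138)) + A(7) = (-55 + (-155 - 1*138)) + 17*7 = (-55 + (-155 - 138)) + 119 = (-55 - 293) + 119 = -348 + 119 = -229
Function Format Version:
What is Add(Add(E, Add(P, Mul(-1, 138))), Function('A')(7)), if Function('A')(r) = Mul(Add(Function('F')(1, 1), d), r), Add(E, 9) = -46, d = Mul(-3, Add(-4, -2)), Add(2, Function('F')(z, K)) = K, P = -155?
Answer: -229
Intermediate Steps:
Function('F')(z, K) = Add(-2, K)
d = 18 (d = Mul(-3, -6) = 18)
E = -55 (E = Add(-9, -46) = -55)
Function('A')(r) = Mul(17, r) (Function('A')(r) = Mul(Add(Add(-2, 1), 18), r) = Mul(Add(-1, 18), r) = Mul(17, r))
Add(Add(E, Add(P, Mul(-1, 138))), Function('A')(7)) = Add(Add(-55, Add(-155, Mul(-1, 138))), Mul(17, 7)) = Add(Add(-55, Add(-155, -138)), 119) = Add(Add(-55, -293), 119) = Add(-348, 119) = -229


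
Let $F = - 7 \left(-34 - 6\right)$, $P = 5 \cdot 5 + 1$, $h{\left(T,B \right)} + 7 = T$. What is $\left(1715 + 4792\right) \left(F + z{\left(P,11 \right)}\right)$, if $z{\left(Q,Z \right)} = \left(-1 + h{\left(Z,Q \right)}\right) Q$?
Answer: $2329506$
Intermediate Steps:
$h{\left(T,B \right)} = -7 + T$
$P = 26$ ($P = 25 + 1 = 26$)
$F = 280$ ($F = \left(-7\right) \left(-40\right) = 280$)
$z{\left(Q,Z \right)} = Q \left(-8 + Z\right)$ ($z{\left(Q,Z \right)} = \left(-1 + \left(-7 + Z\right)\right) Q = \left(-8 + Z\right) Q = Q \left(-8 + Z\right)$)
$\left(1715 + 4792\right) \left(F + z{\left(P,11 \right)}\right) = \left(1715 + 4792\right) \left(280 + 26 \left(-8 + 11\right)\right) = 6507 \left(280 + 26 \cdot 3\right) = 6507 \left(280 + 78\right) = 6507 \cdot 358 = 2329506$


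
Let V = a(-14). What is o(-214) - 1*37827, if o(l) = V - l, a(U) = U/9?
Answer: -338531/9 ≈ -37615.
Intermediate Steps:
a(U) = U/9 (a(U) = U*(⅑) = U/9)
V = -14/9 (V = (⅑)*(-14) = -14/9 ≈ -1.5556)
o(l) = -14/9 - l
o(-214) - 1*37827 = (-14/9 - 1*(-214)) - 1*37827 = (-14/9 + 214) - 37827 = 1912/9 - 37827 = -338531/9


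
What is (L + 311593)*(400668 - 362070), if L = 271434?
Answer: 22503676146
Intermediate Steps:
(L + 311593)*(400668 - 362070) = (271434 + 311593)*(400668 - 362070) = 583027*38598 = 22503676146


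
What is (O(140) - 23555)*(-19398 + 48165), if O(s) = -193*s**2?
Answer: -109497414285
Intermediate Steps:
(O(140) - 23555)*(-19398 + 48165) = (-193*140**2 - 23555)*(-19398 + 48165) = (-193*19600 - 23555)*28767 = (-3782800 - 23555)*28767 = -3806355*28767 = -109497414285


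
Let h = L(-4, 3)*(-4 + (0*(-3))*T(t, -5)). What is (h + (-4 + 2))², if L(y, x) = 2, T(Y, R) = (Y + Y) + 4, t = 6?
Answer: 100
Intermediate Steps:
T(Y, R) = 4 + 2*Y (T(Y, R) = 2*Y + 4 = 4 + 2*Y)
h = -8 (h = 2*(-4 + (0*(-3))*(4 + 2*6)) = 2*(-4 + 0*(4 + 12)) = 2*(-4 + 0*16) = 2*(-4 + 0) = 2*(-4) = -8)
(h + (-4 + 2))² = (-8 + (-4 + 2))² = (-8 - 2)² = (-10)² = 100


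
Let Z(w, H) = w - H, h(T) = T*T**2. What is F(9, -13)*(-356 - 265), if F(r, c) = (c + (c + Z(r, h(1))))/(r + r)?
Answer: 621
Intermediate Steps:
h(T) = T**3
F(r, c) = (-1 + r + 2*c)/(2*r) (F(r, c) = (c + (c + (r - 1*1**3)))/(r + r) = (c + (c + (r - 1*1)))/((2*r)) = (c + (c + (r - 1)))*(1/(2*r)) = (c + (c + (-1 + r)))*(1/(2*r)) = (c + (-1 + c + r))*(1/(2*r)) = (-1 + r + 2*c)*(1/(2*r)) = (-1 + r + 2*c)/(2*r))
F(9, -13)*(-356 - 265) = ((1/2)*(-1 + 9 + 2*(-13))/9)*(-356 - 265) = ((1/2)*(1/9)*(-1 + 9 - 26))*(-621) = ((1/2)*(1/9)*(-18))*(-621) = -1*(-621) = 621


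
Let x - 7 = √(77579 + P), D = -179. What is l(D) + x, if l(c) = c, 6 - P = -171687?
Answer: -172 + 2*√62318 ≈ 327.27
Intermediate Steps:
P = 171693 (P = 6 - 1*(-171687) = 6 + 171687 = 171693)
x = 7 + 2*√62318 (x = 7 + √(77579 + 171693) = 7 + √249272 = 7 + 2*√62318 ≈ 506.27)
l(D) + x = -179 + (7 + 2*√62318) = -172 + 2*√62318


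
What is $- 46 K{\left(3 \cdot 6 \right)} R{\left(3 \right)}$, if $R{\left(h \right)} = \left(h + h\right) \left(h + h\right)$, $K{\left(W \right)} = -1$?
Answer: $1656$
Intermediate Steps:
$R{\left(h \right)} = 4 h^{2}$ ($R{\left(h \right)} = 2 h 2 h = 4 h^{2}$)
$- 46 K{\left(3 \cdot 6 \right)} R{\left(3 \right)} = \left(-46\right) \left(-1\right) 4 \cdot 3^{2} = 46 \cdot 4 \cdot 9 = 46 \cdot 36 = 1656$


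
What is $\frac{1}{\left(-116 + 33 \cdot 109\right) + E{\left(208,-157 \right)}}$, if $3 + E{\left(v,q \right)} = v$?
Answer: $\frac{1}{3686} \approx 0.0002713$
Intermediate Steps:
$E{\left(v,q \right)} = -3 + v$
$\frac{1}{\left(-116 + 33 \cdot 109\right) + E{\left(208,-157 \right)}} = \frac{1}{\left(-116 + 33 \cdot 109\right) + \left(-3 + 208\right)} = \frac{1}{\left(-116 + 3597\right) + 205} = \frac{1}{3481 + 205} = \frac{1}{3686}$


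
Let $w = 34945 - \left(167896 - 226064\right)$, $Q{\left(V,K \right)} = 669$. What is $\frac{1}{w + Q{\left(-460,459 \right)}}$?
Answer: $\frac{1}{93782} \approx 1.0663 \cdot 10^{-5}$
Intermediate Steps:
$w = 93113$ ($w = 34945 - \left(167896 - 226064\right) = 34945 - -58168 = 34945 + 58168 = 93113$)
$\frac{1}{w + Q{\left(-460,459 \right)}} = \frac{1}{93113 + 669} = \frac{1}{93782}$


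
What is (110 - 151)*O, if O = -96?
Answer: 3936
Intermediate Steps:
(110 - 151)*O = (110 - 151)*(-96) = -41*(-96) = 3936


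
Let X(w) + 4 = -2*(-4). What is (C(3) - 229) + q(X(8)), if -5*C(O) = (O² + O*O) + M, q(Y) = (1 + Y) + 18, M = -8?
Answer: -208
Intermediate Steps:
X(w) = 4 (X(w) = -4 - 2*(-4) = -4 + 8 = 4)
q(Y) = 19 + Y
C(O) = 8/5 - 2*O²/5 (C(O) = -((O² + O*O) - 8)/5 = -((O² + O²) - 8)/5 = -(2*O² - 8)/5 = -(-8 + 2*O²)/5 = 8/5 - 2*O²/5)
(C(3) - 229) + q(X(8)) = ((8/5 - ⅖*3²) - 229) + (19 + 4) = ((8/5 - ⅖*9) - 229) + 23 = ((8/5 - 18/5) - 229) + 23 = (-2 - 229) + 23 = -231 + 23 = -208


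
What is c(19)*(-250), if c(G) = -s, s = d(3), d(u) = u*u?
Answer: 2250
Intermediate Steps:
d(u) = u²
s = 9 (s = 3² = 9)
c(G) = -9 (c(G) = -1*9 = -9)
c(19)*(-250) = -9*(-250) = 2250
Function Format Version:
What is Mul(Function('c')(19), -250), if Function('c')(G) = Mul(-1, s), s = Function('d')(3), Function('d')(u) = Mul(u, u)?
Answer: 2250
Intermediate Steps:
Function('d')(u) = Pow(u, 2)
s = 9 (s = Pow(3, 2) = 9)
Function('c')(G) = -9 (Function('c')(G) = Mul(-1, 9) = -9)
Mul(Function('c')(19), -250) = Mul(-9, -250) = 2250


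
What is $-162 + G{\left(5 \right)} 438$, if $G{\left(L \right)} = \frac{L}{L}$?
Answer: $276$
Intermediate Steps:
$G{\left(L \right)} = 1$
$-162 + G{\left(5 \right)} 438 = -162 + 1 \cdot 438 = -162 + 438 = 276$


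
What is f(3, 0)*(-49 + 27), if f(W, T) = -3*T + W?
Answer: -66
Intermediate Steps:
f(W, T) = W - 3*T
f(3, 0)*(-49 + 27) = (3 - 3*0)*(-49 + 27) = (3 + 0)*(-22) = 3*(-22) = -66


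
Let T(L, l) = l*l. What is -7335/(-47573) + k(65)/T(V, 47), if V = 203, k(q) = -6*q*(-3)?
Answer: 71863425/105088757 ≈ 0.68384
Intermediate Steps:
k(q) = 18*q
T(L, l) = l²
-7335/(-47573) + k(65)/T(V, 47) = -7335/(-47573) + (18*65)/(47²) = -7335*(-1/47573) + 1170/2209 = 7335/47573 + 1170*(1/2209) = 7335/47573 + 1170/2209 = 71863425/105088757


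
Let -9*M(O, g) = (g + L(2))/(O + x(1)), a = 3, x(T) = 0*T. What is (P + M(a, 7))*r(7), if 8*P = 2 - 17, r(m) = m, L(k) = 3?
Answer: -3395/216 ≈ -15.718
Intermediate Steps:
x(T) = 0
P = -15/8 (P = (2 - 17)/8 = (1/8)*(-15) = -15/8 ≈ -1.8750)
M(O, g) = -(3 + g)/(9*O) (M(O, g) = -(g + 3)/(9*(O + 0)) = -(3 + g)/(9*O))
(P + M(a, 7))*r(7) = (-15/8 + (1/9)*(-3 - 1*7)/3)*7 = (-15/8 + (1/9)*(1/3)*(-3 - 7))*7 = (-15/8 + (1/9)*(1/3)*(-10))*7 = (-15/8 - 10/27)*7 = -485/216*7 = -3395/216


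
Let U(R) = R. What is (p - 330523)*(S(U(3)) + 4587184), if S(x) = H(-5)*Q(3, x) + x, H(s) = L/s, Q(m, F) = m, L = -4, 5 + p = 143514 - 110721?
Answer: -1365766836009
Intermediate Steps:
p = 32788 (p = -5 + (143514 - 110721) = -5 + 32793 = 32788)
H(s) = -4/s
S(x) = 12/5 + x (S(x) = -4/(-5)*3 + x = -4*(-⅕)*3 + x = (⅘)*3 + x = 12/5 + x)
(p - 330523)*(S(U(3)) + 4587184) = (32788 - 330523)*((12/5 + 3) + 4587184) = -297735*(27/5 + 4587184) = -297735*22935947/5 = -1365766836009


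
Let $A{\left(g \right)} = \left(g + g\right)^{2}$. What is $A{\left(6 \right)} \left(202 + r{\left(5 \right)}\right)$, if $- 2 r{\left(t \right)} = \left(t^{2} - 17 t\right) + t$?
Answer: $33048$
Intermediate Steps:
$r{\left(t \right)} = 8 t - \frac{t^{2}}{2}$ ($r{\left(t \right)} = - \frac{\left(t^{2} - 17 t\right) + t}{2} = - \frac{t^{2} - 16 t}{2} = 8 t - \frac{t^{2}}{2}$)
$A{\left(g \right)} = 4 g^{2}$ ($A{\left(g \right)} = \left(2 g\right)^{2} = 4 g^{2}$)
$A{\left(6 \right)} \left(202 + r{\left(5 \right)}\right) = 4 \cdot 6^{2} \left(202 + \frac{1}{2} \cdot 5 \left(16 - 5\right)\right) = 4 \cdot 36 \left(202 + \frac{1}{2} \cdot 5 \left(16 - 5\right)\right) = 144 \left(202 + \frac{1}{2} \cdot 5 \cdot 11\right) = 144 \left(202 + \frac{55}{2}\right) = 144 \cdot \frac{459}{2} = 33048$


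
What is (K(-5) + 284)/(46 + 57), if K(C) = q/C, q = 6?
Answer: 1414/515 ≈ 2.7456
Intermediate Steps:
K(C) = 6/C
(K(-5) + 284)/(46 + 57) = (6/(-5) + 284)/(46 + 57) = (6*(-1/5) + 284)/103 = (-6/5 + 284)*(1/103) = (1414/5)*(1/103) = 1414/515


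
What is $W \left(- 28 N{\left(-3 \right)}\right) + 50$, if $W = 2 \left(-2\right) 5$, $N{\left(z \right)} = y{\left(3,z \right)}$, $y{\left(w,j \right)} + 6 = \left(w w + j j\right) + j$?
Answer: $5090$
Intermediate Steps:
$y{\left(w,j \right)} = -6 + j + j^{2} + w^{2}$ ($y{\left(w,j \right)} = -6 + \left(\left(w w + j j\right) + j\right) = -6 + \left(\left(w^{2} + j^{2}\right) + j\right) = -6 + \left(\left(j^{2} + w^{2}\right) + j\right) = -6 + \left(j + j^{2} + w^{2}\right) = -6 + j + j^{2} + w^{2}$)
$N{\left(z \right)} = 3 + z + z^{2}$ ($N{\left(z \right)} = -6 + z + z^{2} + 3^{2} = -6 + z + z^{2} + 9 = 3 + z + z^{2}$)
$W = -20$ ($W = \left(-4\right) 5 = -20$)
$W \left(- 28 N{\left(-3 \right)}\right) + 50 = - 20 \left(- 28 \left(3 - 3 + \left(-3\right)^{2}\right)\right) + 50 = - 20 \left(- 28 \left(3 - 3 + 9\right)\right) + 50 = - 20 \left(\left(-28\right) 9\right) + 50 = \left(-20\right) \left(-252\right) + 50 = 5040 + 50 = 5090$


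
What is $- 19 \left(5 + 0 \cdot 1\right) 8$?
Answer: $-760$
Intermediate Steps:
$- 19 \left(5 + 0 \cdot 1\right) 8 = - 19 \left(5 + 0\right) 8 = \left(-19\right) 5 \cdot 8 = \left(-95\right) 8 = -760$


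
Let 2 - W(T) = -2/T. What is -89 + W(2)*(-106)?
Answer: -407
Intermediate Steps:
W(T) = 2 + 2/T (W(T) = 2 - (-2)/T = 2 + 2/T)
-89 + W(2)*(-106) = -89 + (2 + 2/2)*(-106) = -89 + (2 + 2*(½))*(-106) = -89 + (2 + 1)*(-106) = -89 + 3*(-106) = -89 - 318 = -407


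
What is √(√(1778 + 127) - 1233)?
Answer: √(-1233 + √1905) ≈ 34.487*I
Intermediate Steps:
√(√(1778 + 127) - 1233) = √(√1905 - 1233) = √(-1233 + √1905)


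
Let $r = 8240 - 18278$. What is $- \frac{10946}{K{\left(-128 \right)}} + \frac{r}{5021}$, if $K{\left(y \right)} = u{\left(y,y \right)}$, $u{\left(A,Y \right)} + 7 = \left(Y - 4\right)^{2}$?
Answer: $- \frac{229791712}{87450757} \approx -2.6277$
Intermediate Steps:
$u{\left(A,Y \right)} = -7 + \left(-4 + Y\right)^{2}$ ($u{\left(A,Y \right)} = -7 + \left(Y - 4\right)^{2} = -7 + \left(-4 + Y\right)^{2}$)
$K{\left(y \right)} = -7 + \left(-4 + y\right)^{2}$
$r = -10038$ ($r = 8240 - 18278 = -10038$)
$- \frac{10946}{K{\left(-128 \right)}} + \frac{r}{5021} = - \frac{10946}{-7 + \left(-4 - 128\right)^{2}} - \frac{10038}{5021} = - \frac{10946}{-7 + \left(-132\right)^{2}} - \frac{10038}{5021} = - \frac{10946}{-7 + 17424} - \frac{10038}{5021} = - \frac{10946}{17417} - \frac{10038}{5021} = - \frac{229791712}{87450757}$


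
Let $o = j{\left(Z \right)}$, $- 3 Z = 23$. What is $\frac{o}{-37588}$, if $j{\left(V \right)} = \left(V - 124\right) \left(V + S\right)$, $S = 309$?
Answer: $\frac{89270}{84573} \approx 1.0555$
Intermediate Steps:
$Z = - \frac{23}{3}$ ($Z = \left(- \frac{1}{3}\right) 23 = - \frac{23}{3} \approx -7.6667$)
$j{\left(V \right)} = \left(-124 + V\right) \left(309 + V\right)$ ($j{\left(V \right)} = \left(V - 124\right) \left(V + 309\right) = \left(-124 + V\right) \left(309 + V\right)$)
$o = - \frac{357080}{9}$ ($o = -38316 + \left(- \frac{23}{3}\right)^{2} + 185 \left(- \frac{23}{3}\right) = -38316 + \frac{529}{9} - \frac{4255}{3} = - \frac{357080}{9} \approx -39676.0$)
$\frac{o}{-37588} = - \frac{357080}{9 \left(-37588\right)} = \left(- \frac{357080}{9}\right) \left(- \frac{1}{37588}\right) = \frac{89270}{84573}$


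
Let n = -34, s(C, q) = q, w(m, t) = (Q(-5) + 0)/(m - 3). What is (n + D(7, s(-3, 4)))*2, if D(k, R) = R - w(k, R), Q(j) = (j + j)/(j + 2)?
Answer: -185/3 ≈ -61.667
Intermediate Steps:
Q(j) = 2*j/(2 + j) (Q(j) = (2*j)/(2 + j) = 2*j/(2 + j))
w(m, t) = 10/(3*(-3 + m)) (w(m, t) = (2*(-5)/(2 - 5) + 0)/(m - 3) = (2*(-5)/(-3) + 0)/(-3 + m) = (2*(-5)*(-⅓) + 0)/(-3 + m) = (10/3 + 0)/(-3 + m) = 10/(3*(-3 + m)))
D(k, R) = R - 10/(3*(-3 + k))
(n + D(7, s(-3, 4)))*2 = (-34 + (-10/3 + 4*(-3 + 7))/(-3 + 7))*2 = (-34 + (-10/3 + 4*4)/4)*2 = (-34 + (-10/3 + 16)/4)*2 = (-34 + (¼)*(38/3))*2 = (-34 + 19/6)*2 = -185/6*2 = -185/3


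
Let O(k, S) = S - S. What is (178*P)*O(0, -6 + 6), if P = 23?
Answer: 0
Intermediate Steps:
O(k, S) = 0
(178*P)*O(0, -6 + 6) = (178*23)*0 = 4094*0 = 0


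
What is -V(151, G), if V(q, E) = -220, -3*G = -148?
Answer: 220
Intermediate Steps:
G = 148/3 (G = -⅓*(-148) = 148/3 ≈ 49.333)
-V(151, G) = -1*(-220) = 220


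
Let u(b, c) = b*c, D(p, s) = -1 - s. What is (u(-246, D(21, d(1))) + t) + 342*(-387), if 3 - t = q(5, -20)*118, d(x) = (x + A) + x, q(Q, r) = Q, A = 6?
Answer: -130727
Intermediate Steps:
d(x) = 6 + 2*x (d(x) = (x + 6) + x = (6 + x) + x = 6 + 2*x)
t = -587 (t = 3 - 5*118 = 3 - 1*590 = 3 - 590 = -587)
(u(-246, D(21, d(1))) + t) + 342*(-387) = (-246*(-1 - (6 + 2*1)) - 587) + 342*(-387) = (-246*(-1 - (6 + 2)) - 587) - 132354 = (-246*(-1 - 1*8) - 587) - 132354 = (-246*(-1 - 8) - 587) - 132354 = (-246*(-9) - 587) - 132354 = (2214 - 587) - 132354 = 1627 - 132354 = -130727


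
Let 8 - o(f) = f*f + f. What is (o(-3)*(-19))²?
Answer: 1444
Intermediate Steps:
o(f) = 8 - f - f² (o(f) = 8 - (f*f + f) = 8 - (f² + f) = 8 - (f + f²) = 8 + (-f - f²) = 8 - f - f²)
(o(-3)*(-19))² = ((8 - 1*(-3) - 1*(-3)²)*(-19))² = ((8 + 3 - 1*9)*(-19))² = ((8 + 3 - 9)*(-19))² = (2*(-19))² = (-38)² = 1444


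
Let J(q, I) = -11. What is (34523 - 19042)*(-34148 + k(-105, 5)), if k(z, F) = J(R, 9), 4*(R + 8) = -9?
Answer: -528815479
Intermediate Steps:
R = -41/4 (R = -8 + (¼)*(-9) = -8 - 9/4 = -41/4 ≈ -10.250)
k(z, F) = -11
(34523 - 19042)*(-34148 + k(-105, 5)) = (34523 - 19042)*(-34148 - 11) = 15481*(-34159) = -528815479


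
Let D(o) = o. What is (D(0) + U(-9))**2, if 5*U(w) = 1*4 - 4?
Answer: 0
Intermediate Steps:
U(w) = 0 (U(w) = (1*4 - 4)/5 = (4 - 4)/5 = (1/5)*0 = 0)
(D(0) + U(-9))**2 = (0 + 0)**2 = 0**2 = 0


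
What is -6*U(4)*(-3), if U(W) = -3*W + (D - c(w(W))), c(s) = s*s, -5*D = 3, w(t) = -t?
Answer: -2574/5 ≈ -514.80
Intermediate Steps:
D = -⅗ (D = -⅕*3 = -⅗ ≈ -0.60000)
c(s) = s²
U(W) = -⅗ - W² - 3*W (U(W) = -3*W + (-⅗ - (-W)²) = -3*W + (-⅗ - W²) = -⅗ - W² - 3*W)
-6*U(4)*(-3) = -6*(-⅗ - 1*4² - 3*4)*(-3) = -6*(-⅗ - 1*16 - 12)*(-3) = -6*(-⅗ - 16 - 12)*(-3) = -6*(-143/5)*(-3) = (858/5)*(-3) = -2574/5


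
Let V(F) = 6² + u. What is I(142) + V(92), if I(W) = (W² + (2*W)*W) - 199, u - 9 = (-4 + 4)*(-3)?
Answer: 60338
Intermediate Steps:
u = 9 (u = 9 + (-4 + 4)*(-3) = 9 + 0*(-3) = 9 + 0 = 9)
V(F) = 45 (V(F) = 6² + 9 = 36 + 9 = 45)
I(W) = -199 + 3*W² (I(W) = (W² + 2*W²) - 199 = 3*W² - 199 = -199 + 3*W²)
I(142) + V(92) = (-199 + 3*142²) + 45 = (-199 + 3*20164) + 45 = (-199 + 60492) + 45 = 60293 + 45 = 60338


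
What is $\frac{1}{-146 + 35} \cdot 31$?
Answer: $- \frac{31}{111} \approx -0.27928$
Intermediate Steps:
$\frac{1}{-146 + 35} \cdot 31 = \frac{1}{-111} \cdot 31 = \left(- \frac{1}{111}\right) 31 = - \frac{31}{111}$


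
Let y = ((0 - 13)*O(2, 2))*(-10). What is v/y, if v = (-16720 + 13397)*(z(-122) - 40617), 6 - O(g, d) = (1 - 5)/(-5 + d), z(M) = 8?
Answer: 404831121/1820 ≈ 2.2243e+5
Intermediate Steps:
O(g, d) = 6 + 4/(-5 + d) (O(g, d) = 6 - (1 - 5)/(-5 + d) = 6 - (-4)/(-5 + d) = 6 + 4/(-5 + d))
y = 1820/3 (y = ((0 - 13)*(2*(-13 + 3*2)/(-5 + 2)))*(-10) = -26*(-13 + 6)/(-3)*(-10) = -26*(-1)*(-7)/3*(-10) = -13*14/3*(-10) = -182/3*(-10) = 1820/3 ≈ 606.67)
v = 134943707 (v = (-16720 + 13397)*(8 - 40617) = -3323*(-40609) = 134943707)
v/y = 134943707/(1820/3) = 134943707*(3/1820) = 404831121/1820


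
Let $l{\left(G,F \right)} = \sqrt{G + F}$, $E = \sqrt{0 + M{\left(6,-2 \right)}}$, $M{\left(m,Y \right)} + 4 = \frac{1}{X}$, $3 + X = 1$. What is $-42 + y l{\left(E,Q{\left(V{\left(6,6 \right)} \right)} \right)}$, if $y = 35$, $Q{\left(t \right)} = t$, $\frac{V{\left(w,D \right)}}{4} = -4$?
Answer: $-42 + \frac{35 \sqrt{-64 + 6 i \sqrt{2}}}{2} \approx -32.739 + 140.31 i$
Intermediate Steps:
$V{\left(w,D \right)} = -16$ ($V{\left(w,D \right)} = 4 \left(-4\right) = -16$)
$X = -2$ ($X = -3 + 1 = -2$)
$M{\left(m,Y \right)} = - \frac{9}{2}$ ($M{\left(m,Y \right)} = -4 + \frac{1}{-2} = -4 - \frac{1}{2} = - \frac{9}{2}$)
$E = \frac{3 i \sqrt{2}}{2}$ ($E = \sqrt{0 - \frac{9}{2}} = \sqrt{- \frac{9}{2}} = \frac{3 i \sqrt{2}}{2} \approx 2.1213 i$)
$l{\left(G,F \right)} = \sqrt{F + G}$
$-42 + y l{\left(E,Q{\left(V{\left(6,6 \right)} \right)} \right)} = -42 + 35 \sqrt{-16 + \frac{3 i \sqrt{2}}{2}}$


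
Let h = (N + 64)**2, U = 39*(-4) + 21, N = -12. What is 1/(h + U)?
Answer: 1/2569 ≈ 0.00038926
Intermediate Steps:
U = -135 (U = -156 + 21 = -135)
h = 2704 (h = (-12 + 64)**2 = 52**2 = 2704)
1/(h + U) = 1/(2704 - 135) = 1/2569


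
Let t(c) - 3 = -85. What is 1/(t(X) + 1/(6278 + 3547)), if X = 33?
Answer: -9825/805649 ≈ -0.012195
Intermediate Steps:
t(c) = -82 (t(c) = 3 - 85 = -82)
1/(t(X) + 1/(6278 + 3547)) = 1/(-82 + 1/(6278 + 3547)) = 1/(-82 + 1/9825) = 1/(-805649/9825) = -9825/805649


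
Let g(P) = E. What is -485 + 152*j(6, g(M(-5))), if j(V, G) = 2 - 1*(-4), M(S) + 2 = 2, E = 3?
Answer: 427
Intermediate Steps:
M(S) = 0 (M(S) = -2 + 2 = 0)
g(P) = 3
j(V, G) = 6 (j(V, G) = 2 + 4 = 6)
-485 + 152*j(6, g(M(-5))) = -485 + 152*6 = -485 + 912 = 427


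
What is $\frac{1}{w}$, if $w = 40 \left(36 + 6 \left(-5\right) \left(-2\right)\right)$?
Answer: $\frac{1}{3840} \approx 0.00026042$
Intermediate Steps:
$w = 3840$ ($w = 40 \left(36 - -60\right) = 40 \left(36 + 60\right) = 40 \cdot 96 = 3840$)
$\frac{1}{w} = \frac{1}{3840}$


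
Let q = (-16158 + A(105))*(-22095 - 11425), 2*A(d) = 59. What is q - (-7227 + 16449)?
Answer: 540618098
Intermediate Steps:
A(d) = 59/2 (A(d) = (½)*59 = 59/2)
q = 540627320 (q = (-16158 + 59/2)*(-22095 - 11425) = -32257/2*(-33520) = 540627320)
q - (-7227 + 16449) = 540627320 - (-7227 + 16449) = 540627320 - 1*9222 = 540627320 - 9222 = 540618098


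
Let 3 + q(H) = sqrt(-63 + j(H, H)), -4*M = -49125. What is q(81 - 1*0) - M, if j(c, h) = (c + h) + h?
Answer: -49137/4 + 6*sqrt(5) ≈ -12271.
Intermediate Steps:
M = 49125/4 (M = -1/4*(-49125) = 49125/4 ≈ 12281.)
j(c, h) = c + 2*h
q(H) = -3 + sqrt(-63 + 3*H) (q(H) = -3 + sqrt(-63 + (H + 2*H)) = -3 + sqrt(-63 + 3*H))
q(81 - 1*0) - M = (-3 + sqrt(-63 + 3*(81 - 1*0))) - 1*49125/4 = (-3 + sqrt(-63 + 3*(81 + 0))) - 49125/4 = (-3 + sqrt(-63 + 3*81)) - 49125/4 = (-3 + sqrt(-63 + 243)) - 49125/4 = (-3 + sqrt(180)) - 49125/4 = (-3 + 6*sqrt(5)) - 49125/4 = -49137/4 + 6*sqrt(5)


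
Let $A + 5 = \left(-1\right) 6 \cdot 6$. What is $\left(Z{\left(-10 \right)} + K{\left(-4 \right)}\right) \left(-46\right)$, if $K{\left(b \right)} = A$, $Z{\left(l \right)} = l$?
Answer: $2346$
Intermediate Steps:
$A = -41$ ($A = -5 + \left(-1\right) 6 \cdot 6 = -5 - 36 = -41$)
$K{\left(b \right)} = -41$
$\left(Z{\left(-10 \right)} + K{\left(-4 \right)}\right) \left(-46\right) = \left(-10 - 41\right) \left(-46\right) = \left(-51\right) \left(-46\right) = 2346$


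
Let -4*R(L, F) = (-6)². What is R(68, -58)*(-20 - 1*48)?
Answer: 612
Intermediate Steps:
R(L, F) = -9 (R(L, F) = -¼*(-6)² = -¼*36 = -9)
R(68, -58)*(-20 - 1*48) = -9*(-20 - 1*48) = -9*(-20 - 48) = -9*(-68) = 612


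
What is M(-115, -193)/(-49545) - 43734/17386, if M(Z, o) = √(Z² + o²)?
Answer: -21867/8693 - √50474/49545 ≈ -2.5200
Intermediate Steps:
M(-115, -193)/(-49545) - 43734/17386 = √((-115)² + (-193)²)/(-49545) - 43734/17386 = √(13225 + 37249)*(-1/49545) - 43734*1/17386 = √50474*(-1/49545) - 21867/8693 = -√50474/49545 - 21867/8693 = -21867/8693 - √50474/49545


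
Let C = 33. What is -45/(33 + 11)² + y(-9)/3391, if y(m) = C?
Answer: -88707/6564976 ≈ -0.013512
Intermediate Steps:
y(m) = 33
-45/(33 + 11)² + y(-9)/3391 = -45/(33 + 11)² + 33/3391 = -45/(44²) + 33*(1/3391) = -45/1936 + 33/3391 = -88707/6564976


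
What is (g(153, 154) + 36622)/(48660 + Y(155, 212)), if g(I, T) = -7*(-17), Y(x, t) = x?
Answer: 36741/48815 ≈ 0.75266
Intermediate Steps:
g(I, T) = 119
(g(153, 154) + 36622)/(48660 + Y(155, 212)) = (119 + 36622)/(48660 + 155) = 36741/48815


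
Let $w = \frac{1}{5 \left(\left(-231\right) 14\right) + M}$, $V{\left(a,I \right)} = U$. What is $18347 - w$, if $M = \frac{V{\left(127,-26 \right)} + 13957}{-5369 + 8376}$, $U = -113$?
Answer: $\frac{891835674069}{48609346} \approx 18347.0$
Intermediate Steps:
$V{\left(a,I \right)} = -113$
$M = \frac{13844}{3007}$ ($M = \frac{-113 + 13957}{-5369 + 8376} = \frac{13844}{3007} \approx 4.6039$)
$w = - \frac{3007}{48609346}$ ($w = \frac{1}{5 \left(\left(-231\right) 14\right) + \frac{13844}{3007}} = \frac{1}{5 \left(-3234\right) + \frac{13844}{3007}} = \frac{1}{-16170 + \frac{13844}{3007}} = \frac{1}{- \frac{48609346}{3007}} = - \frac{3007}{48609346} \approx -6.1861 \cdot 10^{-5}$)
$18347 - w = 18347 - - \frac{3007}{48609346} = 18347 + \frac{3007}{48609346} = \frac{891835674069}{48609346}$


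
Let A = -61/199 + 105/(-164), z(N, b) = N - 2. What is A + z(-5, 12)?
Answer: -259351/32636 ≈ -7.9468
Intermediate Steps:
z(N, b) = -2 + N
A = -30899/32636 (A = -61*1/199 + 105*(-1/164) = -61/199 - 105/164 = -30899/32636 ≈ -0.94678)
A + z(-5, 12) = -30899/32636 + (-2 - 5) = -30899/32636 - 7 = -259351/32636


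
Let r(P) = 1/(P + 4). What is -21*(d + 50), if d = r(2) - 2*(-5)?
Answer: -2527/2 ≈ -1263.5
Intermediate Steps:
r(P) = 1/(4 + P)
d = 61/6 (d = 1/(4 + 2) - 2*(-5) = 1/6 + 10 = 61/6 ≈ 10.167)
-21*(d + 50) = -21*(61/6 + 50) = -21*361/6 = -2527/2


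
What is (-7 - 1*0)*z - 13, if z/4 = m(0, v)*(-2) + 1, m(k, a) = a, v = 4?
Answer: 183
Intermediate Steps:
z = -28 (z = 4*(4*(-2) + 1) = 4*(-8 + 1) = 4*(-7) = -28)
(-7 - 1*0)*z - 13 = (-7 - 1*0)*(-28) - 13 = (-7 + 0)*(-28) - 13 = -7*(-28) - 13 = 196 - 13 = 183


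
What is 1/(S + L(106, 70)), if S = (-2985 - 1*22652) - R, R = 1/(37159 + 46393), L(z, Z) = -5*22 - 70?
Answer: -83552/2157061985 ≈ -3.8734e-5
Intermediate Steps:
L(z, Z) = -180 (L(z, Z) = -110 - 70 = -180)
R = 1/83552 ≈ 1.1969e-5
S = -2142022625/83552 (S = (-2985 - 1*22652) - 1*1/83552 = (-2985 - 22652) - 1/83552 = -25637 - 1/83552 = -2142022625/83552 ≈ -25637.)
1/(S + L(106, 70)) = 1/(-2142022625/83552 - 180) = 1/(-2157061985/83552) = -83552/2157061985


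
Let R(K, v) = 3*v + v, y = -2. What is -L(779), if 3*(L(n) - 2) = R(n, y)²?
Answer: -70/3 ≈ -23.333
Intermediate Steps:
R(K, v) = 4*v
L(n) = 70/3 (L(n) = 2 + (4*(-2))²/3 = 2 + (⅓)*(-8)² = 2 + (⅓)*64 = 2 + 64/3 = 70/3)
-L(779) = -1*70/3 = -70/3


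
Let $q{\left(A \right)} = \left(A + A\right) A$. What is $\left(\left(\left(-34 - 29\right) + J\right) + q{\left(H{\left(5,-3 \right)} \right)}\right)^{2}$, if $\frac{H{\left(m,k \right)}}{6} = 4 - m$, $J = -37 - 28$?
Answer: $3136$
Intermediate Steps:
$J = -65$
$H{\left(m,k \right)} = 24 - 6 m$ ($H{\left(m,k \right)} = 6 \left(4 - m\right) = 24 - 6 m$)
$q{\left(A \right)} = 2 A^{2}$ ($q{\left(A \right)} = 2 A A = 2 A^{2}$)
$\left(\left(\left(-34 - 29\right) + J\right) + q{\left(H{\left(5,-3 \right)} \right)}\right)^{2} = \left(\left(\left(-34 - 29\right) - 65\right) + 2 \left(24 - 30\right)^{2}\right)^{2} = \left(\left(-63 - 65\right) + 2 \left(24 - 30\right)^{2}\right)^{2} = \left(-128 + 2 \left(-6\right)^{2}\right)^{2} = \left(-128 + 2 \cdot 36\right)^{2} = \left(-128 + 72\right)^{2} = \left(-56\right)^{2} = 3136$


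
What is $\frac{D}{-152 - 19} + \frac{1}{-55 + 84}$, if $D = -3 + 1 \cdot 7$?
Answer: $\frac{55}{4959} \approx 0.011091$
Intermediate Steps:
$D = 4$ ($D = -3 + 7 = 4$)
$\frac{D}{-152 - 19} + \frac{1}{-55 + 84} = \frac{1}{-152 - 19} \cdot 4 + \frac{1}{-55 + 84} = \frac{1}{-171} \cdot 4 + \frac{1}{29} = \left(- \frac{1}{171}\right) 4 + \frac{1}{29} = - \frac{4}{171} + \frac{1}{29} = \frac{55}{4959}$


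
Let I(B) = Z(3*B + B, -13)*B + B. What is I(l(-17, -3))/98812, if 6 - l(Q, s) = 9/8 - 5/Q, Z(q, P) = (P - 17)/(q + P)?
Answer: -74671/347479456 ≈ -0.00021489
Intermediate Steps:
Z(q, P) = (-17 + P)/(P + q)
l(Q, s) = 39/8 + 5/Q (l(Q, s) = 6 - (9/8 - 5/Q) = 6 + (-9/8 + 5/Q) = 39/8 + 5/Q)
I(B) = B - 30*B/(-13 + 4*B) (I(B) = ((-17 - 13)/(-13 + (3*B + B)))*B + B = (-30/(-13 + 4*B))*B + B = -30*B/(-13 + 4*B) + B = B - 30*B/(-13 + 4*B))
I(l(-17, -3))/98812 = ((39/8 + 5/(-17))*(-43 + 4*(39/8 + 5/(-17)))/(-13 + 4*(39/8 + 5/(-17))))/98812 = ((39/8 + 5*(-1/17))*(-43 + 4*(39/8 + 5*(-1/17)))/(-13 + 4*(39/8 + 5*(-1/17))))*(1/98812) = ((39/8 - 5/17)*(-43 + 4*(39/8 - 5/17))/(-13 + 4*(39/8 - 5/17)))*(1/98812) = (623*(-43 + 4*(623/136))/(136*(-13 + 4*(623/136))))*(1/98812) = (623*(-43 + 623/34)/(136*(-13 + 623/34)))*(1/98812) = ((623/136)*(-839/34)/(181/34))*(1/98812) = ((623/136)*(34/181)*(-839/34))*(1/98812) = -522697/24616*1/98812 = -74671/347479456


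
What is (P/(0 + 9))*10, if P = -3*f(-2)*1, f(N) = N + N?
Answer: 40/3 ≈ 13.333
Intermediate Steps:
f(N) = 2*N
P = 12 (P = -6*(-2)*1 = -3*(-4)*1 = 12*1 = 12)
(P/(0 + 9))*10 = (12/(0 + 9))*10 = (12/9)*10 = ((⅑)*12)*10 = (4/3)*10 = 40/3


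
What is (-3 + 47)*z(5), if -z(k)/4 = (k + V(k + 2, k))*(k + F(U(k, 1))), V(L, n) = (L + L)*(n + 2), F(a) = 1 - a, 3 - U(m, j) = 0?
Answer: -54384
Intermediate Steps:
U(m, j) = 3 (U(m, j) = 3 - 1*0 = 3 + 0 = 3)
V(L, n) = 2*L*(2 + n) (V(L, n) = (2*L)*(2 + n) = 2*L*(2 + n))
z(k) = -4*(-2 + k)*(k + 2*(2 + k)**2) (z(k) = -4*(k + 2*(k + 2)*(2 + k))*(k + (1 - 1*3)) = -4*(k + 2*(2 + k)*(2 + k))*(k + (1 - 3)) = -4*(k + 2*(2 + k)**2)*(k - 2) = -4*(k + 2*(2 + k)**2)*(-2 + k) = -4*(-2 + k)*(k + 2*(2 + k)**2))
(-3 + 47)*z(5) = (-3 + 47)*(64 - 20*5**2 - 8*5**3 + 40*5) = 44*(64 - 20*25 - 8*125 + 200) = 44*(64 - 500 - 1000 + 200) = 44*(-1236) = -54384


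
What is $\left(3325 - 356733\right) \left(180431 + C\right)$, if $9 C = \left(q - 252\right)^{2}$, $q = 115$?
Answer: $- \frac{580524944384}{9} \approx -6.4503 \cdot 10^{10}$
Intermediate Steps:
$C = \frac{18769}{9}$ ($C = \frac{\left(115 - 252\right)^{2}}{9} = \frac{\left(-137\right)^{2}}{9} = \frac{1}{9} \cdot 18769 = \frac{18769}{9} \approx 2085.4$)
$\left(3325 - 356733\right) \left(180431 + C\right) = \left(3325 - 356733\right) \left(180431 + \frac{18769}{9}\right) = \left(-353408\right) \frac{1642648}{9} = - \frac{580524944384}{9}$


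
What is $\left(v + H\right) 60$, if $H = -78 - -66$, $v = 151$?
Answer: $8340$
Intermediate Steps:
$H = -12$ ($H = -78 + 66 = -12$)
$\left(v + H\right) 60 = \left(151 - 12\right) 60 = 139 \cdot 60 = 8340$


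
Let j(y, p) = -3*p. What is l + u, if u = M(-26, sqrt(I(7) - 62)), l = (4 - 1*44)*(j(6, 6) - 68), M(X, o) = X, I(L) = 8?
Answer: 3414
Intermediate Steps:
l = 3440 (l = (4 - 1*44)*(-3*6 - 68) = (4 - 44)*(-18 - 68) = -40*(-86) = 3440)
u = -26
l + u = 3440 - 26 = 3414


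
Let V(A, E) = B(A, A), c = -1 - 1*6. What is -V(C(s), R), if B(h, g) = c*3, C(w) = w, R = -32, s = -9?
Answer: 21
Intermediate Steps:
c = -7 (c = -1 - 6 = -7)
B(h, g) = -21 (B(h, g) = -7*3 = -21)
V(A, E) = -21
-V(C(s), R) = -1*(-21) = 21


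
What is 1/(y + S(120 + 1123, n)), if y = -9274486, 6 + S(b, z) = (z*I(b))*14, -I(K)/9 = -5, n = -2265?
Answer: -1/10701442 ≈ -9.3445e-8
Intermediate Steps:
I(K) = 45 (I(K) = -9*(-5) = 45)
S(b, z) = -6 + 630*z (S(b, z) = -6 + (z*45)*14 = -6 + (45*z)*14 = -6 + 630*z)
1/(y + S(120 + 1123, n)) = 1/(-9274486 + (-6 + 630*(-2265))) = 1/(-9274486 + (-6 - 1426950)) = 1/(-9274486 - 1426956) = 1/(-10701442) = -1/10701442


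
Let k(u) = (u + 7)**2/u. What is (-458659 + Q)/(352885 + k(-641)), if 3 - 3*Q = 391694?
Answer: -1133075188/677391987 ≈ -1.6727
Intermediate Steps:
Q = -391691/3 (Q = 1 - 1/3*391694 = 1 - 391694/3 = -391691/3 ≈ -1.3056e+5)
k(u) = (7 + u)**2/u
(-458659 + Q)/(352885 + k(-641)) = (-458659 - 391691/3)/(352885 + (7 - 641)**2/(-641)) = -1767668/(3*(352885 - 1/641*(-634)**2)) = -1767668/(3*(352885 - 1/641*401956)) = -1767668/(3*(352885 - 401956/641)) = -1767668/(3*225797329/641) = -1767668/3*641/225797329 = -1133075188/677391987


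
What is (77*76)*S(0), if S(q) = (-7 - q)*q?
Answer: 0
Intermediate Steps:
S(q) = q*(-7 - q)
(77*76)*S(0) = (77*76)*(-1*0*(7 + 0)) = 5852*(-1*0*7) = 5852*0 = 0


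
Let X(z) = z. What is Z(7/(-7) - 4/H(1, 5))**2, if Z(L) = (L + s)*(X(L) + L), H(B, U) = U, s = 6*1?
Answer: 142884/625 ≈ 228.61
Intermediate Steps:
s = 6
Z(L) = 2*L*(6 + L) (Z(L) = (L + 6)*(L + L) = (6 + L)*(2*L) = 2*L*(6 + L))
Z(7/(-7) - 4/H(1, 5))**2 = (2*(7/(-7) - 4/5)*(6 + (7/(-7) - 4/5)))**2 = (2*(7*(-1/7) - 4*1/5)*(6 + (7*(-1/7) - 4*1/5)))**2 = (2*(-1 - 4/5)*(6 + (-1 - 4/5)))**2 = (2*(-9/5)*(6 - 9/5))**2 = (2*(-9/5)*(21/5))**2 = (-378/25)**2 = 142884/625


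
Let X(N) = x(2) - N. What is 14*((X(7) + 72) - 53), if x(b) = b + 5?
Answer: 266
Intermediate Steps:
x(b) = 5 + b
X(N) = 7 - N (X(N) = (5 + 2) - N = 7 - N)
14*((X(7) + 72) - 53) = 14*(((7 - 1*7) + 72) - 53) = 14*(((7 - 7) + 72) - 53) = 14*((0 + 72) - 53) = 14*(72 - 53) = 14*19 = 266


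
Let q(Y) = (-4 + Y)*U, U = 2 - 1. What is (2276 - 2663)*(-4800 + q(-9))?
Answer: 1862631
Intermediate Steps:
U = 1
q(Y) = -4 + Y (q(Y) = (-4 + Y)*1 = -4 + Y)
(2276 - 2663)*(-4800 + q(-9)) = (2276 - 2663)*(-4800 + (-4 - 9)) = -387*(-4800 - 13) = -387*(-4813) = 1862631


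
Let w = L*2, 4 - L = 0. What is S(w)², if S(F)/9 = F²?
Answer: 331776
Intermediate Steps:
L = 4 (L = 4 - 1*0 = 4 + 0 = 4)
w = 8 (w = 4*2 = 8)
S(F) = 9*F²
S(w)² = (9*8²)² = (9*64)² = 576² = 331776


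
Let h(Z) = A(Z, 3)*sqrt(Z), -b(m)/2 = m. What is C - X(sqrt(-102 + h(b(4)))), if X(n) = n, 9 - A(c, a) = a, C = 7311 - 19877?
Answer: -12566 - sqrt(-102 + 12*I*sqrt(2)) ≈ -12567.0 - 10.134*I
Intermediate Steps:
C = -12566
b(m) = -2*m
A(c, a) = 9 - a
h(Z) = 6*sqrt(Z) (h(Z) = (9 - 1*3)*sqrt(Z) = (9 - 3)*sqrt(Z) = 6*sqrt(Z))
C - X(sqrt(-102 + h(b(4)))) = -12566 - sqrt(-102 + 6*sqrt(-2*4)) = -12566 - sqrt(-102 + 6*sqrt(-8)) = -12566 - sqrt(-102 + 6*(2*I*sqrt(2))) = -12566 - sqrt(-102 + 12*I*sqrt(2))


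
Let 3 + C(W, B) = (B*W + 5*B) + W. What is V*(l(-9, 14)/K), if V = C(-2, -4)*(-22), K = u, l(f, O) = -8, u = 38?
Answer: -1496/19 ≈ -78.737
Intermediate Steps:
K = 38
C(W, B) = -3 + W + 5*B + B*W (C(W, B) = -3 + ((B*W + 5*B) + W) = -3 + ((5*B + B*W) + W) = -3 + (W + 5*B + B*W) = -3 + W + 5*B + B*W)
V = 374 (V = (-3 - 2 + 5*(-4) - 4*(-2))*(-22) = (-3 - 2 - 20 + 8)*(-22) = -17*(-22) = 374)
V*(l(-9, 14)/K) = 374*(-8/38) = 374*(-8*1/38) = 374*(-4/19) = -1496/19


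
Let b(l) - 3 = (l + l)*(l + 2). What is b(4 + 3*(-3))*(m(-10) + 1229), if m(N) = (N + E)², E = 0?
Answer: 43857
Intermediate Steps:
b(l) = 3 + 2*l*(2 + l) (b(l) = 3 + (l + l)*(l + 2) = 3 + (2*l)*(2 + l) = 3 + 2*l*(2 + l))
m(N) = N² (m(N) = (N + 0)² = N²)
b(4 + 3*(-3))*(m(-10) + 1229) = (3 + 2*(4 + 3*(-3))² + 4*(4 + 3*(-3)))*((-10)² + 1229) = (3 + 2*(4 - 9)² + 4*(4 - 9))*(100 + 1229) = (3 + 2*(-5)² + 4*(-5))*1329 = (3 + 2*25 - 20)*1329 = (3 + 50 - 20)*1329 = 33*1329 = 43857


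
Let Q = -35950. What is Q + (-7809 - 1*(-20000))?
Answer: -23759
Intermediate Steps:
Q + (-7809 - 1*(-20000)) = -35950 + (-7809 - 1*(-20000)) = -35950 + (-7809 + 20000) = -35950 + 12191 = -23759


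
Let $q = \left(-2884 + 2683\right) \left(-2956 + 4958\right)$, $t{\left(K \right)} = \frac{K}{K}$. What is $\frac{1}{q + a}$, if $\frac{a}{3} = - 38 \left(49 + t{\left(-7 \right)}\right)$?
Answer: $- \frac{1}{408102} \approx -2.4504 \cdot 10^{-6}$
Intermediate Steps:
$t{\left(K \right)} = 1$
$a = -5700$ ($a = 3 \left(- 38 \left(49 + 1\right)\right) = 3 \left(\left(-38\right) 50\right) = 3 \left(-1900\right) = -5700$)
$q = -402402$ ($q = \left(-201\right) 2002 = -402402$)
$\frac{1}{q + a} = \frac{1}{-402402 - 5700} = \frac{1}{-408102} = - \frac{1}{408102}$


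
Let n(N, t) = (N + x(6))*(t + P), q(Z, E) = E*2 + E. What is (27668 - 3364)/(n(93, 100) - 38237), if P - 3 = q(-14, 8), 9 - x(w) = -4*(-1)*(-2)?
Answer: -24304/24267 ≈ -1.0015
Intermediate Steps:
x(w) = 17 (x(w) = 9 - (-4*(-1))*(-2) = 9 - 4*(-2) = 9 - 1*(-8) = 9 + 8 = 17)
q(Z, E) = 3*E (q(Z, E) = 2*E + E = 3*E)
P = 27 (P = 3 + 3*8 = 3 + 24 = 27)
n(N, t) = (17 + N)*(27 + t) (n(N, t) = (N + 17)*(t + 27) = (17 + N)*(27 + t))
(27668 - 3364)/(n(93, 100) - 38237) = (27668 - 3364)/((459 + 17*100 + 27*93 + 93*100) - 38237) = 24304/((459 + 1700 + 2511 + 9300) - 38237) = 24304/(13970 - 38237) = 24304/(-24267) = 24304*(-1/24267) = -24304/24267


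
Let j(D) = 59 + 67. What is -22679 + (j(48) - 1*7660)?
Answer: -30213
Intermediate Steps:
j(D) = 126
-22679 + (j(48) - 1*7660) = -22679 + (126 - 1*7660) = -22679 + (126 - 7660) = -22679 - 7534 = -30213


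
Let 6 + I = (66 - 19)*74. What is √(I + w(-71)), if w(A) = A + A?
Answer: 3*√370 ≈ 57.706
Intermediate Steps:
w(A) = 2*A
I = 3472 (I = -6 + (66 - 19)*74 = -6 + 47*74 = -6 + 3478 = 3472)
√(I + w(-71)) = √(3472 + 2*(-71)) = √(3472 - 142) = √3330 = 3*√370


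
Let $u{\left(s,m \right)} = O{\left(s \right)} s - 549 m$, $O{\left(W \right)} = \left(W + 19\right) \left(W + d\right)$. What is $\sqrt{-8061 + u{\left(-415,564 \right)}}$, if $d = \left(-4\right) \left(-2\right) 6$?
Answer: $i \sqrt{60630477} \approx 7786.6 i$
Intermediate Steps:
$d = 48$ ($d = 8 \cdot 6 = 48$)
$O{\left(W \right)} = \left(19 + W\right) \left(48 + W\right)$ ($O{\left(W \right)} = \left(W + 19\right) \left(W + 48\right) = \left(19 + W\right) \left(48 + W\right)$)
$u{\left(s,m \right)} = - 549 m + s \left(912 + s^{2} + 67 s\right)$ ($u{\left(s,m \right)} = \left(912 + s^{2} + 67 s\right) s - 549 m = s \left(912 + s^{2} + 67 s\right) - 549 m = - 549 m + s \left(912 + s^{2} + 67 s\right)$)
$\sqrt{-8061 + u{\left(-415,564 \right)}} = \sqrt{-8061 - \left(309636 + 415 \left(912 + \left(-415\right)^{2} + 67 \left(-415\right)\right)\right)} = \sqrt{-8061 - \left(309636 + 415 \left(912 + 172225 - 27805\right)\right)} = \sqrt{-8061 - 60622416} = \sqrt{-60630477} = i \sqrt{60630477}$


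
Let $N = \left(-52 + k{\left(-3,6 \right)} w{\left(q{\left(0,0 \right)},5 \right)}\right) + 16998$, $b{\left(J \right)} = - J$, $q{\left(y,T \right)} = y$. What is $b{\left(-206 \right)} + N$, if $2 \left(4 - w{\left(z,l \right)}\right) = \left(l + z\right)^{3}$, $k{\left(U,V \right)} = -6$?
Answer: $17503$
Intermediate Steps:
$w{\left(z,l \right)} = 4 - \frac{\left(l + z\right)^{3}}{2}$
$N = 17297$ ($N = \left(-52 - 6 \left(4 - \frac{\left(5 + 0\right)^{3}}{2}\right)\right) + 16998 = \left(-52 - 6 \left(4 - \frac{5^{3}}{2}\right)\right) + 16998 = \left(-52 - 6 \left(4 - \frac{125}{2}\right)\right) + 16998 = \left(-52 - -351\right) + 16998 = \left(-52 + 351\right) + 16998 = 299 + 16998 = 17297$)
$b{\left(-206 \right)} + N = \left(-1\right) \left(-206\right) + 17297 = 206 + 17297 = 17503$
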